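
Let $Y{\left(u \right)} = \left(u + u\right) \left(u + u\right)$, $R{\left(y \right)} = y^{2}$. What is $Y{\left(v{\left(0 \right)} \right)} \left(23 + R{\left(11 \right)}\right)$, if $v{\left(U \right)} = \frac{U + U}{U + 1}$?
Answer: $0$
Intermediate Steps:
$v{\left(U \right)} = \frac{2 U}{1 + U}$
$Y{\left(u \right)} = 4 u^{2}$ ($Y{\left(u \right)} = 2 u 2 u = 4 u^{2}$)
$Y{\left(v{\left(0 \right)} \right)} \left(23 + R{\left(11 \right)}\right) = 4 \left(2 \cdot 0 \frac{1}{1 + 0}\right)^{2} \left(23 + 11^{2}\right) = 4 \left(2 \cdot 0 \cdot 1^{-1}\right)^{2} \left(23 + 121\right) = 4 \left(2 \cdot 0 \cdot 1\right)^{2} \cdot 144 = 4 \cdot 0^{2} \cdot 144 = 4 \cdot 0 \cdot 144 = 0 \cdot 144 = 0$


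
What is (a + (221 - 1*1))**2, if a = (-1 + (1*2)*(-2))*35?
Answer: 2025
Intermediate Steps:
a = -175 (a = (-1 + 2*(-2))*35 = (-1 - 4)*35 = -5*35 = -175)
(a + (221 - 1*1))**2 = (-175 + (221 - 1*1))**2 = (-175 + (221 - 1))**2 = (-175 + 220)**2 = 45**2 = 2025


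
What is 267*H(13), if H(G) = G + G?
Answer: 6942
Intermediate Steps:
H(G) = 2*G
267*H(13) = 267*(2*13) = 267*26 = 6942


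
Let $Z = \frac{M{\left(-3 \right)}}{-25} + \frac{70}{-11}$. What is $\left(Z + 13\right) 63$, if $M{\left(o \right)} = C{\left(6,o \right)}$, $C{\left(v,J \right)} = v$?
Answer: $\frac{110817}{275} \approx 402.97$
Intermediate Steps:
$M{\left(o \right)} = 6$
$Z = - \frac{1816}{275}$ ($Z = \frac{6}{-25} + \frac{70}{-11} = 6 \left(- \frac{1}{25}\right) + 70 \left(- \frac{1}{11}\right) = - \frac{6}{25} - \frac{70}{11} = - \frac{1816}{275} \approx -6.6036$)
$\left(Z + 13\right) 63 = \left(- \frac{1816}{275} + 13\right) 63 = \frac{1759}{275} \cdot 63 = \frac{110817}{275}$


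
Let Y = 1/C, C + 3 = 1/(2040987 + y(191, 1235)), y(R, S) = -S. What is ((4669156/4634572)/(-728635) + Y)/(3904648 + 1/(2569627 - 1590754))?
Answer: -337128280368431403674403/3949084770849301940168699726275 ≈ -8.5369e-8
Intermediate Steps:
C = -6119255/2039752 (C = -3 + 1/(2040987 - 1*1235) = -3 + 1/(2040987 - 1235) = -3 + 1/2039752 = -6119255/2039752 ≈ -3.0000)
Y = -2039752/6119255 (Y = 1/(-6119255/2039752) = -2039752/6119255 ≈ -0.33333)
((4669156/4634572)/(-728635) + Y)/(3904648 + 1/(2569627 - 1590754)) = ((4669156/4634572)/(-728635) - 2039752/6119255)/(3904648 + 1/(2569627 - 1590754)) = ((4669156*(1/4634572))*(-1/728635) - 2039752/6119255)/(3904648 + 1/978873) = ((1167289/1158643)*(-1/728635) - 2039752/6119255)/(3904648 + 1/978873) = (-1167289/844227842305 - 2039752/6119255)/(3822154501705/978873) = -344404514547271611/1033209089032816555*978873/3822154501705 = -337128280368431403674403/3949084770849301940168699726275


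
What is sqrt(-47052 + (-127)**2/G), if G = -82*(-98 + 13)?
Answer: I*sqrt(2285716087670)/6970 ≈ 216.91*I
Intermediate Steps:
G = 6970 (G = -82*(-85) = 6970)
sqrt(-47052 + (-127)**2/G) = sqrt(-47052 + (-127)**2/6970) = sqrt(-47052 + 16129*(1/6970)) = sqrt(-47052 + 16129/6970) = sqrt(-327936311/6970) = I*sqrt(2285716087670)/6970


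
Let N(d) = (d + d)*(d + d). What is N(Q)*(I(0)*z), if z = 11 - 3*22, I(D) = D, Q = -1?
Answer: 0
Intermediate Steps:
N(d) = 4*d² (N(d) = (2*d)*(2*d) = 4*d²)
z = -55 (z = 11 - 66 = -55)
N(Q)*(I(0)*z) = (4*(-1)²)*(0*(-55)) = (4*1)*0 = 4*0 = 0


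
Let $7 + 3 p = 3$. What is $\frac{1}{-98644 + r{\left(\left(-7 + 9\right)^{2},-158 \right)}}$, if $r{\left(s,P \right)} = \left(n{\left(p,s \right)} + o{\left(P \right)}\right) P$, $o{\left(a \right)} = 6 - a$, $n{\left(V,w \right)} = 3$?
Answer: $- \frac{1}{125030} \approx -7.9981 \cdot 10^{-6}$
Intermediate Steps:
$p = - \frac{4}{3}$ ($p = - \frac{7}{3} + \frac{1}{3} \cdot 3 = - \frac{7}{3} + 1 = - \frac{4}{3} \approx -1.3333$)
$r{\left(s,P \right)} = P \left(9 - P\right)$ ($r{\left(s,P \right)} = \left(3 - \left(-6 + P\right)\right) P = \left(9 - P\right) P = P \left(9 - P\right)$)
$\frac{1}{-98644 + r{\left(\left(-7 + 9\right)^{2},-158 \right)}} = \frac{1}{-98644 - 158 \left(9 - -158\right)} = \frac{1}{-98644 - 158 \left(9 + 158\right)} = \frac{1}{-98644 - 26386} = \frac{1}{-125030} = - \frac{1}{125030}$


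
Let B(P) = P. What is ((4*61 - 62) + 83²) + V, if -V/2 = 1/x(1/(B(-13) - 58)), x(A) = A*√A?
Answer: 7071 - 142*I*√71 ≈ 7071.0 - 1196.5*I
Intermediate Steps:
x(A) = A^(3/2)
V = -142*I*√71 (V = -2*71*I*√71 = -142*I*√71 ≈ -1196.5*I)
((4*61 - 62) + 83²) + V = ((4*61 - 62) + 83²) - 142*I*√71 = ((244 - 62) + 6889) - 142*I*√71 = (182 + 6889) - 142*I*√71 = 7071 - 142*I*√71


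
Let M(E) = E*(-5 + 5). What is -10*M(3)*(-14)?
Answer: 0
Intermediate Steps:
M(E) = 0 (M(E) = E*0 = 0)
-10*M(3)*(-14) = -10*0*(-14) = 0*(-14) = 0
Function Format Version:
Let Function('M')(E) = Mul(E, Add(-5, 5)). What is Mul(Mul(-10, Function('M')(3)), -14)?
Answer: 0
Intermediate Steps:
Function('M')(E) = 0 (Function('M')(E) = Mul(E, 0) = 0)
Mul(Mul(-10, Function('M')(3)), -14) = Mul(Mul(-10, 0), -14) = Mul(0, -14) = 0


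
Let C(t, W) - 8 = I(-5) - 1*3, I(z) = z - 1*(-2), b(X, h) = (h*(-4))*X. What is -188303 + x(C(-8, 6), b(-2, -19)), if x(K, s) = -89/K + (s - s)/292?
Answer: -376695/2 ≈ -1.8835e+5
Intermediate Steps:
b(X, h) = -4*X*h (b(X, h) = (-4*h)*X = -4*X*h)
I(z) = 2 + z (I(z) = z + 2 = 2 + z)
C(t, W) = 2 (C(t, W) = 8 + ((2 - 5) - 1*3) = 8 + (-3 - 3) = 8 - 6 = 2)
x(K, s) = -89/K (x(K, s) = -89/K + 0*(1/292) = -89/K + 0 = -89/K)
-188303 + x(C(-8, 6), b(-2, -19)) = -188303 - 89/2 = -376695/2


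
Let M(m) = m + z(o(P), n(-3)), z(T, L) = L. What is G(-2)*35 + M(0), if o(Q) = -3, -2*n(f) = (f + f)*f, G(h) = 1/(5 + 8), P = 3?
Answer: -82/13 ≈ -6.3077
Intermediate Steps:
G(h) = 1/13
n(f) = -f² (n(f) = -(f + f)*f/2 = -2*f*f/2 = -f²)
M(m) = -9 + m (M(m) = m - 1*(-3)² = m - 1*9 = m - 9 = -9 + m)
G(-2)*35 + M(0) = (1/13)*35 + (-9 + 0) = 35/13 - 9 = -82/13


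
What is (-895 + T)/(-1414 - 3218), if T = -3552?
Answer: 4447/4632 ≈ 0.96006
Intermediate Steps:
(-895 + T)/(-1414 - 3218) = (-895 - 3552)/(-1414 - 3218) = -4447/(-4632) = -4447*(-1/4632) = 4447/4632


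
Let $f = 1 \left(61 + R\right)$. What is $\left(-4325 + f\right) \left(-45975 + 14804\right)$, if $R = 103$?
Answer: $129702531$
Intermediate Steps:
$f = 164$ ($f = 1 \left(61 + 103\right) = 1 \cdot 164 = 164$)
$\left(-4325 + f\right) \left(-45975 + 14804\right) = \left(-4325 + 164\right) \left(-45975 + 14804\right) = \left(-4161\right) \left(-31171\right) = 129702531$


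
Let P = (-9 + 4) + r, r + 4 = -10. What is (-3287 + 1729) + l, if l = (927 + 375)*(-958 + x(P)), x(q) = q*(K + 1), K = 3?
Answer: -1347826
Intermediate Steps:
r = -14 (r = -4 - 10 = -14)
P = -19 (P = (-9 + 4) - 14 = -5 - 14 = -19)
x(q) = 4*q (x(q) = q*(3 + 1) = q*4 = 4*q)
l = -1346268 (l = (927 + 375)*(-958 + 4*(-19)) = 1302*(-958 - 76) = 1302*(-1034) = -1346268)
(-3287 + 1729) + l = (-3287 + 1729) - 1346268 = -1558 - 1346268 = -1347826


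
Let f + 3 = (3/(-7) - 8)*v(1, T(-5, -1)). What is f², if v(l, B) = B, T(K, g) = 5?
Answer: 99856/49 ≈ 2037.9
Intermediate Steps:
f = -316/7 (f = -3 + (3/(-7) - 8)*5 = -3 + (3*(-⅐) - 8)*5 = -3 + (-3/7 - 8)*5 = -3 - 59/7*5 = -3 - 295/7 = -316/7 ≈ -45.143)
f² = (-316/7)² = 99856/49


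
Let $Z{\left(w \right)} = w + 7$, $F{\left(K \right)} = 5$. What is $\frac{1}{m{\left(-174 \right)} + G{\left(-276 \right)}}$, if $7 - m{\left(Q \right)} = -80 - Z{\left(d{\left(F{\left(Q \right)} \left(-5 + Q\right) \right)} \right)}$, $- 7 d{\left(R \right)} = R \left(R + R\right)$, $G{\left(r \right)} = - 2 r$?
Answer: $- \frac{7}{1597528} \approx -4.3818 \cdot 10^{-6}$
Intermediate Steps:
$d{\left(R \right)} = - \frac{2 R^{2}}{7}$ ($d{\left(R \right)} = - \frac{R \left(R + R\right)}{7} = - \frac{R 2 R}{7} = - \frac{2 R^{2}}{7}$)
$Z{\left(w \right)} = 7 + w$
$m{\left(Q \right)} = 94 - \frac{2 \left(-25 + 5 Q\right)^{2}}{7}$ ($m{\left(Q \right)} = 7 - \left(-80 - \left(7 - \frac{2 \left(5 \left(-5 + Q\right)\right)^{2}}{7}\right)\right) = 7 - \left(-80 - \left(7 - \frac{2 \left(-25 + 5 Q\right)^{2}}{7}\right)\right) = 7 - \left(-80 + \left(-7 + \frac{2 \left(-25 + 5 Q\right)^{2}}{7}\right)\right) = 7 - \left(-87 + \frac{2 \left(-25 + 5 Q\right)^{2}}{7}\right) = 94 - \frac{2 \left(-25 + 5 Q\right)^{2}}{7}$)
$\frac{1}{m{\left(-174 \right)} + G{\left(-276 \right)}} = \frac{1}{\left(94 - \frac{50 \left(-5 - 174\right)^{2}}{7}\right) - -552} = \frac{1}{\left(94 - \frac{50 \left(-179\right)^{2}}{7}\right) + 552} = \frac{1}{\left(94 - \frac{1602050}{7}\right) + 552} = \frac{1}{- \frac{1601392}{7} + 552} = \frac{1}{- \frac{1597528}{7}} = - \frac{7}{1597528}$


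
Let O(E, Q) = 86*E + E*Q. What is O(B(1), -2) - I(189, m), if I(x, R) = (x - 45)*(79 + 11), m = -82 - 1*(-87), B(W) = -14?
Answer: -14136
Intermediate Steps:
m = 5 (m = -82 + 87 = 5)
I(x, R) = -4050 + 90*x (I(x, R) = (-45 + x)*90 = -4050 + 90*x)
O(B(1), -2) - I(189, m) = -14*(86 - 2) - (-4050 + 90*189) = -14*84 - (-4050 + 17010) = -1176 - 1*12960 = -1176 - 12960 = -14136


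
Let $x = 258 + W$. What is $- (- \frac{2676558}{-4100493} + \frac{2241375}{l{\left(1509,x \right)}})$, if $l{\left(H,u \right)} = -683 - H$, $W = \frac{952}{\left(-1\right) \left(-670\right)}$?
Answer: $\frac{3061625160913}{2996093552} \approx 1021.9$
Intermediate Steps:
$W = \frac{476}{335}$ ($W = \frac{952}{670} = 952 \cdot \frac{1}{670} = \frac{476}{335} \approx 1.4209$)
$x = \frac{86906}{335}$ ($x = 258 + \frac{476}{335} = \frac{86906}{335} \approx 259.42$)
$- (- \frac{2676558}{-4100493} + \frac{2241375}{l{\left(1509,x \right)}}) = - (- \frac{2676558}{-4100493} + \frac{2241375}{-683 - 1509}) = - (\left(-2676558\right) \left(- \frac{1}{4100493}\right) + \frac{2241375}{-683 - 1509}) = - (\frac{892186}{1366831} + \frac{2241375}{-2192}) = - (\frac{892186}{1366831} + 2241375 \left(- \frac{1}{2192}\right)) = - (\frac{892186}{1366831} - \frac{2241375}{2192}) = \left(-1\right) \left(- \frac{3061625160913}{2996093552}\right) = \frac{3061625160913}{2996093552}$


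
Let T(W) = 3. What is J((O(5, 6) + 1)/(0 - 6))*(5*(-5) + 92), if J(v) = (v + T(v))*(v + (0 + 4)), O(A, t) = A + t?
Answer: 134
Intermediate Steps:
J(v) = (3 + v)*(4 + v) (J(v) = (v + 3)*(v + (0 + 4)) = (3 + v)*(v + 4) = (3 + v)*(4 + v))
J((O(5, 6) + 1)/(0 - 6))*(5*(-5) + 92) = (12 + (((5 + 6) + 1)/(0 - 6))² + 7*(((5 + 6) + 1)/(0 - 6)))*(5*(-5) + 92) = (12 + ((11 + 1)/(-6))² + 7*((11 + 1)/(-6)))*(-25 + 92) = (12 + (12*(-⅙))² + 7*(12*(-⅙)))*67 = (12 + (-2)² + 7*(-2))*67 = (12 + 4 - 14)*67 = 2*67 = 134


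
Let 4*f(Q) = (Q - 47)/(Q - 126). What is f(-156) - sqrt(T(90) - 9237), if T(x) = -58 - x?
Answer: 203/1128 - I*sqrt(9385) ≈ 0.17996 - 96.876*I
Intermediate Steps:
f(Q) = (-47 + Q)/(4*(-126 + Q)) (f(Q) = ((Q - 47)/(Q - 126))/4 = ((-47 + Q)/(-126 + Q))/4 = (-47 + Q)/(4*(-126 + Q)))
f(-156) - sqrt(T(90) - 9237) = (-47 - 156)/(4*(-126 - 156)) - sqrt((-58 - 1*90) - 9237) = (1/4)*(-203)/(-282) - sqrt((-58 - 90) - 9237) = (1/4)*(-1/282)*(-203) - sqrt(-148 - 9237) = 203/1128 - sqrt(-9385) = 203/1128 - I*sqrt(9385)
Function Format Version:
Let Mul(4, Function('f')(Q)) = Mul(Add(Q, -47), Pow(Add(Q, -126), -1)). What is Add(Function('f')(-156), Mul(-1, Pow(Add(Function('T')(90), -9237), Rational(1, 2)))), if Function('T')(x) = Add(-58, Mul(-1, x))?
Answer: Add(Rational(203, 1128), Mul(-1, I, Pow(9385, Rational(1, 2)))) ≈ Add(0.17996, Mul(-96.876, I))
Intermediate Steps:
Function('f')(Q) = Mul(Rational(1, 4), Pow(Add(-126, Q), -1), Add(-47, Q)) (Function('f')(Q) = Mul(Rational(1, 4), Mul(Add(Q, -47), Pow(Add(Q, -126), -1))) = Mul(Rational(1, 4), Mul(Add(-47, Q), Pow(Add(-126, Q), -1))) = Mul(Rational(1, 4), Mul(Pow(Add(-126, Q), -1), Add(-47, Q))) = Mul(Rational(1, 4), Pow(Add(-126, Q), -1), Add(-47, Q)))
Add(Function('f')(-156), Mul(-1, Pow(Add(Function('T')(90), -9237), Rational(1, 2)))) = Add(Mul(Rational(1, 4), Pow(Add(-126, -156), -1), Add(-47, -156)), Mul(-1, Pow(Add(Add(-58, Mul(-1, 90)), -9237), Rational(1, 2)))) = Add(Mul(Rational(1, 4), Pow(-282, -1), -203), Mul(-1, Pow(Add(Add(-58, -90), -9237), Rational(1, 2)))) = Add(Mul(Rational(1, 4), Rational(-1, 282), -203), Mul(-1, Pow(Add(-148, -9237), Rational(1, 2)))) = Add(Rational(203, 1128), Mul(-1, Pow(-9385, Rational(1, 2)))) = Add(Rational(203, 1128), Mul(-1, Mul(I, Pow(9385, Rational(1, 2))))) = Add(Rational(203, 1128), Mul(-1, I, Pow(9385, Rational(1, 2))))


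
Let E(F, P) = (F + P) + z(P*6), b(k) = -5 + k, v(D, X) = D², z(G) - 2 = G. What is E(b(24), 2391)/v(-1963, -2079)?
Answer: 16758/3853369 ≈ 0.0043489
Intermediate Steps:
z(G) = 2 + G
E(F, P) = 2 + F + 7*P (E(F, P) = (F + P) + (2 + P*6) = (F + P) + (2 + 6*P) = 2 + F + 7*P)
E(b(24), 2391)/v(-1963, -2079) = (2 + (-5 + 24) + 7*2391)/((-1963)²) = (2 + 19 + 16737)/3853369 = 16758*(1/3853369) = 16758/3853369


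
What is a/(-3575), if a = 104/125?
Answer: -8/34375 ≈ -0.00023273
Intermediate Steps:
a = 104/125 (a = 104*(1/125) = 104/125 ≈ 0.83200)
a/(-3575) = (104/125)/(-3575) = -1/3575*104/125 = -8/34375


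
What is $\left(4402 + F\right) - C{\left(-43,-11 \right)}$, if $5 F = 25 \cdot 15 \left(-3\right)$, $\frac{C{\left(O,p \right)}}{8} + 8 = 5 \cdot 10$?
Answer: $3841$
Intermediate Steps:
$C{\left(O,p \right)} = 336$ ($C{\left(O,p \right)} = -64 + 8 \cdot 5 \cdot 10 = -64 + 8 \cdot 50 = -64 + 400 = 336$)
$F = -225$ ($F = \frac{25 \cdot 15 \left(-3\right)}{5} = \frac{375 \left(-3\right)}{5} = \frac{1}{5} \left(-1125\right) = -225$)
$\left(4402 + F\right) - C{\left(-43,-11 \right)} = \left(4402 - 225\right) - 336 = 4177 - 336 = 3841$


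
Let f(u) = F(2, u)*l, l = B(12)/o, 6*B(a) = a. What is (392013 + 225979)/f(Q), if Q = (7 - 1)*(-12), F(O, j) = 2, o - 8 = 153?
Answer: 24874178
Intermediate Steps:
o = 161 (o = 8 + 153 = 161)
B(a) = a/6
l = 2/161 (l = ((1/6)*12)/161 = 2*(1/161) = 2/161 ≈ 0.012422)
Q = -72 (Q = 6*(-12) = -72)
f(u) = 4/161 (f(u) = 2*(2/161) = 4/161)
(392013 + 225979)/f(Q) = (392013 + 225979)/(4/161) = 617992*(161/4) = 24874178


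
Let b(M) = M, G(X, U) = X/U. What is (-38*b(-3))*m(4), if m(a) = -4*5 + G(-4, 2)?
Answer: -2508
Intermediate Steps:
m(a) = -22 (m(a) = -4*5 - 4/2 = -20 - 4*1/2 = -20 - 2 = -22)
(-38*b(-3))*m(4) = -38*(-3)*(-22) = 114*(-22) = -2508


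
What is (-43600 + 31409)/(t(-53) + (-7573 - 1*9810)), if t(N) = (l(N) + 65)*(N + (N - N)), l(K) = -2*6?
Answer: 12191/20192 ≈ 0.60375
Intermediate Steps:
l(K) = -12
t(N) = 53*N (t(N) = (-12 + 65)*(N + (N - N)) = 53*(N + 0) = 53*N)
(-43600 + 31409)/(t(-53) + (-7573 - 1*9810)) = (-43600 + 31409)/(53*(-53) + (-7573 - 1*9810)) = -12191/(-2809 + (-7573 - 9810)) = -12191/(-2809 - 17383) = -12191/(-20192) = -12191*(-1/20192) = 12191/20192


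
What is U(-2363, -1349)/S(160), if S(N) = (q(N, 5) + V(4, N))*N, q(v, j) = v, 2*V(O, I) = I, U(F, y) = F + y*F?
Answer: 796331/9600 ≈ 82.951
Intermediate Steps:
U(F, y) = F + F*y
V(O, I) = I/2
S(N) = 3*N**2/2 (S(N) = (N + N/2)*N = (3*N/2)*N = 3*N**2/2)
U(-2363, -1349)/S(160) = (-2363*(1 - 1349))/(((3/2)*160**2)) = (-2363*(-1348))/(((3/2)*25600)) = 3185324/38400 = 3185324*(1/38400) = 796331/9600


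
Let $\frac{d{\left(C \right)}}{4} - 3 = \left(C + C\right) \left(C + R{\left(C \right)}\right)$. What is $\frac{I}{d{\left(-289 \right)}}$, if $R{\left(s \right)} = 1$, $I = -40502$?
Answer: $- \frac{2893}{47562} \approx -0.060826$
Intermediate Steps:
$d{\left(C \right)} = 12 + 8 C \left(1 + C\right)$ ($d{\left(C \right)} = 12 + 4 \left(C + C\right) \left(C + 1\right) = 12 + 4 \cdot 2 C \left(1 + C\right) = 12 + 8 C \left(1 + C\right)$)
$\frac{I}{d{\left(-289 \right)}} = - \frac{40502}{12 + 8 \left(-289\right) + 8 \left(-289\right)^{2}} = - \frac{40502}{12 - 2312 + 8 \cdot 83521} = - \frac{40502}{12 - 2312 + 668168} = - \frac{40502}{665868} = \left(-40502\right) \frac{1}{665868} = - \frac{2893}{47562}$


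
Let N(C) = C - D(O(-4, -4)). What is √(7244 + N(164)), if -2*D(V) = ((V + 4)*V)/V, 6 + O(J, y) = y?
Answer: √7405 ≈ 86.052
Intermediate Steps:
O(J, y) = -6 + y
D(V) = -2 - V/2 (D(V) = -(V + 4)*V/(2*V) = -(4 + V)*V/(2*V) = -V*(4 + V)/(2*V) = -(4 + V)/2 = -2 - V/2)
N(C) = -3 + C (N(C) = C - (-2 - (-6 - 4)/2) = C - (-2 - ½*(-10)) = C - (-2 + 5) = C - 1*3 = C - 3 = -3 + C)
√(7244 + N(164)) = √(7244 + (-3 + 164)) = √(7244 + 161) = √7405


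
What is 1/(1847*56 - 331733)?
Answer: -1/228301 ≈ -4.3802e-6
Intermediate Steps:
1/(1847*56 - 331733) = 1/(103432 - 331733) = 1/(-228301) = -1/228301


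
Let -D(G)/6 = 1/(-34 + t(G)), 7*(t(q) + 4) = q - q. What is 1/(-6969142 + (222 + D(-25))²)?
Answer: -361/2498043421 ≈ -1.4451e-7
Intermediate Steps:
t(q) = -4 (t(q) = -4 + (q - q)/7 = -4 + (⅐)*0 = -4 + 0 = -4)
D(G) = 3/19 (D(G) = -6/(-34 - 4) = -6/(-38) = -6*(-1/38) = 3/19)
1/(-6969142 + (222 + D(-25))²) = 1/(-6969142 + (222 + 3/19)²) = 1/(-6969142 + (4221/19)²) = 1/(-6969142 + 17816841/361) = 1/(-2498043421/361) = -361/2498043421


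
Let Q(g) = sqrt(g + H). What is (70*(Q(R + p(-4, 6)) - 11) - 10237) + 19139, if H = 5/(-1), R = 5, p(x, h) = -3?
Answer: 8132 + 70*I*sqrt(3) ≈ 8132.0 + 121.24*I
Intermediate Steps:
H = -5 (H = 5*(-1) = -5)
Q(g) = sqrt(-5 + g) (Q(g) = sqrt(g - 5) = sqrt(-5 + g))
(70*(Q(R + p(-4, 6)) - 11) - 10237) + 19139 = (70*(sqrt(-5 + (5 - 3)) - 11) - 10237) + 19139 = (70*(sqrt(-5 + 2) - 11) - 10237) + 19139 = (70*(sqrt(-3) - 11) - 10237) + 19139 = (70*(I*sqrt(3) - 11) - 10237) + 19139 = (70*(-11 + I*sqrt(3)) - 10237) + 19139 = ((-770 + 70*I*sqrt(3)) - 10237) + 19139 = (-11007 + 70*I*sqrt(3)) + 19139 = 8132 + 70*I*sqrt(3)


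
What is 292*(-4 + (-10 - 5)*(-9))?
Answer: 38252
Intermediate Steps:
292*(-4 + (-10 - 5)*(-9)) = 292*(-4 - 15*(-9)) = 292*(-4 + 135) = 292*131 = 38252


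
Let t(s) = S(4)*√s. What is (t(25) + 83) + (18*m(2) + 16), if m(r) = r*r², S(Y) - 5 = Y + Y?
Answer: 308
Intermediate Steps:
S(Y) = 5 + 2*Y (S(Y) = 5 + (Y + Y) = 5 + 2*Y)
t(s) = 13*√s (t(s) = (5 + 2*4)*√s = (5 + 8)*√s = 13*√s)
m(r) = r³
(t(25) + 83) + (18*m(2) + 16) = (13*√25 + 83) + (18*2³ + 16) = (13*5 + 83) + (18*8 + 16) = (65 + 83) + (144 + 16) = 148 + 160 = 308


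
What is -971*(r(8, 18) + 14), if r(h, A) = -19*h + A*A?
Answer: -180606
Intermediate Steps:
r(h, A) = A² - 19*h (r(h, A) = -19*h + A² = A² - 19*h)
-971*(r(8, 18) + 14) = -971*((18² - 19*8) + 14) = -971*((324 - 152) + 14) = -971*(172 + 14) = -971*186 = -180606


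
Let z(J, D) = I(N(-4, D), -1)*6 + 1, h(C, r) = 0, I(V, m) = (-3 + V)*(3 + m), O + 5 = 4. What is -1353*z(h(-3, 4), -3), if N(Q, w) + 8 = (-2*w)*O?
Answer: 274659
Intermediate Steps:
O = -1 (O = -5 + 4 = -1)
N(Q, w) = -8 + 2*w (N(Q, w) = -8 - 2*w*(-1) = -8 + 2*w)
z(J, D) = -131 + 24*D (z(J, D) = (-9 - 3*(-1) + 3*(-8 + 2*D) + (-8 + 2*D)*(-1))*6 + 1 = (-9 + 3 + (-24 + 6*D) + (8 - 2*D))*6 + 1 = (-22 + 4*D)*6 + 1 = (-132 + 24*D) + 1 = -131 + 24*D)
-1353*z(h(-3, 4), -3) = -1353*(-131 + 24*(-3)) = -1353*(-131 - 72) = -1353*(-203) = 274659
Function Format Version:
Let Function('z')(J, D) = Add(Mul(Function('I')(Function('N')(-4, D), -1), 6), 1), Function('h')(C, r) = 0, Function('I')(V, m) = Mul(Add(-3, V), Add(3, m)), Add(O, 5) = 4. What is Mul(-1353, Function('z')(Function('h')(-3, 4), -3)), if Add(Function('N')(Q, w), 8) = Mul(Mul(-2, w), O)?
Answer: 274659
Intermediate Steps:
O = -1 (O = Add(-5, 4) = -1)
Function('N')(Q, w) = Add(-8, Mul(2, w)) (Function('N')(Q, w) = Add(-8, Mul(Mul(-2, w), -1)) = Add(-8, Mul(2, w)))
Function('z')(J, D) = Add(-131, Mul(24, D)) (Function('z')(J, D) = Add(Mul(Add(-9, Mul(-3, -1), Mul(3, Add(-8, Mul(2, D))), Mul(Add(-8, Mul(2, D)), -1)), 6), 1) = Add(Mul(Add(-9, 3, Add(-24, Mul(6, D)), Add(8, Mul(-2, D))), 6), 1) = Add(Mul(Add(-22, Mul(4, D)), 6), 1) = Add(Add(-132, Mul(24, D)), 1) = Add(-131, Mul(24, D)))
Mul(-1353, Function('z')(Function('h')(-3, 4), -3)) = Mul(-1353, Add(-131, Mul(24, -3))) = Mul(-1353, Add(-131, -72)) = Mul(-1353, -203) = 274659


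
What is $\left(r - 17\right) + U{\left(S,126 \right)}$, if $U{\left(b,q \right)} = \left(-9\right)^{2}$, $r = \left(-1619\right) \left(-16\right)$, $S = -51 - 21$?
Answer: $25968$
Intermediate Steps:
$S = -72$
$r = 25904$
$U{\left(b,q \right)} = 81$
$\left(r - 17\right) + U{\left(S,126 \right)} = \left(25904 - 17\right) + 81 = 25887 + 81 = 25968$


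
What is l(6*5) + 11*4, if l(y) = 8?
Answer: 52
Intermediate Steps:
l(6*5) + 11*4 = 8 + 11*4 = 8 + 44 = 52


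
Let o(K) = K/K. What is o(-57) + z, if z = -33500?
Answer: -33499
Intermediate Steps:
o(K) = 1
o(-57) + z = 1 - 33500 = -33499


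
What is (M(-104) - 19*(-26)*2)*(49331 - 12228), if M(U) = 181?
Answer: 43373407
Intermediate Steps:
(M(-104) - 19*(-26)*2)*(49331 - 12228) = (181 - 19*(-26)*2)*(49331 - 12228) = (181 + 494*2)*37103 = (181 + 988)*37103 = 1169*37103 = 43373407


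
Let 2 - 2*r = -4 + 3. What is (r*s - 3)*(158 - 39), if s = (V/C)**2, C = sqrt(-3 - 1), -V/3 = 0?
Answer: -357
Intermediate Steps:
V = 0 (V = -3*0 = 0)
C = 2*I (C = sqrt(-4) = 2*I ≈ 2.0*I)
r = 3/2 (r = 1 - (-4 + 3)/2 = 1 - 1/2*(-1) = 1 + 1/2 = 3/2 ≈ 1.5000)
s = 0 (s = (0/((2*I)))**2 = (0*(-I/2))**2 = 0**2 = 0)
(r*s - 3)*(158 - 39) = ((3/2)*0 - 3)*(158 - 39) = (0 - 3)*119 = -3*119 = -357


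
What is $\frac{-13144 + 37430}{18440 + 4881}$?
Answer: $\frac{24286}{23321} \approx 1.0414$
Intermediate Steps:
$\frac{-13144 + 37430}{18440 + 4881} = \frac{24286}{23321}$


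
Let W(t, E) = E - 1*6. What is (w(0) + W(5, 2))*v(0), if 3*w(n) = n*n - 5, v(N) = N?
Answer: 0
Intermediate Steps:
w(n) = -5/3 + n²/3 (w(n) = (n*n - 5)/3 = (n² - 5)/3 = (-5 + n²)/3 = -5/3 + n²/3)
W(t, E) = -6 + E (W(t, E) = E - 6 = -6 + E)
(w(0) + W(5, 2))*v(0) = ((-5/3 + (⅓)*0²) + (-6 + 2))*0 = ((-5/3 + (⅓)*0) - 4)*0 = ((-5/3 + 0) - 4)*0 = (-5/3 - 4)*0 = -17/3*0 = 0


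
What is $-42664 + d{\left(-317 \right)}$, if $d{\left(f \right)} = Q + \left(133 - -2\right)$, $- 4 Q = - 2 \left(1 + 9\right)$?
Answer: $-42524$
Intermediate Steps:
$Q = 5$ ($Q = - \frac{\left(-2\right) \left(1 + 9\right)}{4} = - \frac{\left(-2\right) 10}{4} = \left(- \frac{1}{4}\right) \left(-20\right) = 5$)
$d{\left(f \right)} = 140$ ($d{\left(f \right)} = 5 + \left(133 - -2\right) = 5 + \left(133 + 2\right) = 5 + 135 = 140$)
$-42664 + d{\left(-317 \right)} = -42664 + 140 = -42524$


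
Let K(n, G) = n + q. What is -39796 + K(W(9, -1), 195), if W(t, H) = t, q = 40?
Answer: -39747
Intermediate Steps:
K(n, G) = 40 + n (K(n, G) = n + 40 = 40 + n)
-39796 + K(W(9, -1), 195) = -39796 + (40 + 9) = -39796 + 49 = -39747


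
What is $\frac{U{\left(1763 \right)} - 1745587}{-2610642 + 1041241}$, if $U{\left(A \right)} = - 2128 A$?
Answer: $\frac{5497251}{1569401} \approx 3.5028$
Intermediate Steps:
$\frac{U{\left(1763 \right)} - 1745587}{-2610642 + 1041241} = \frac{\left(-2128\right) 1763 - 1745587}{-2610642 + 1041241} = \frac{-3751664 - 1745587}{-1569401} = \left(-5497251\right) \left(- \frac{1}{1569401}\right) = \frac{5497251}{1569401}$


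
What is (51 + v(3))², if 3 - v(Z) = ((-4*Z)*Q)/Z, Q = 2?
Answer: 3844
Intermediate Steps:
v(Z) = 11 (v(Z) = 3 - -4*Z*2/Z = 3 - (-8*Z)/Z = 3 - 1*(-8) = 3 + 8 = 11)
(51 + v(3))² = (51 + 11)² = 62² = 3844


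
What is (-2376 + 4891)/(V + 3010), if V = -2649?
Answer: 2515/361 ≈ 6.9668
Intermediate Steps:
(-2376 + 4891)/(V + 3010) = (-2376 + 4891)/(-2649 + 3010) = 2515/361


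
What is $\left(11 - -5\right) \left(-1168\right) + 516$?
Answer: $-18172$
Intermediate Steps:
$\left(11 - -5\right) \left(-1168\right) + 516 = \left(11 + 5\right) \left(-1168\right) + 516 = 16 \left(-1168\right) + 516 = -18688 + 516 = -18172$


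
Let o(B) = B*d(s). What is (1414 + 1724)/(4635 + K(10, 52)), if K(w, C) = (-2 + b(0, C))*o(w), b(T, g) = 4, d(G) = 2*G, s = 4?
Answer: 3138/4795 ≈ 0.65443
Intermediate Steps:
o(B) = 8*B (o(B) = B*(2*4) = B*8 = 8*B)
K(w, C) = 16*w (K(w, C) = (-2 + 4)*(8*w) = 2*(8*w) = 16*w)
(1414 + 1724)/(4635 + K(10, 52)) = (1414 + 1724)/(4635 + 16*10) = 3138/(4635 + 160) = 3138/4795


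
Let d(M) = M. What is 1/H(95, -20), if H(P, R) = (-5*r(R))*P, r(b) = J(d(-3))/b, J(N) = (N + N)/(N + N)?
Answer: 4/95 ≈ 0.042105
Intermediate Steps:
J(N) = 1 (J(N) = (2*N)/((2*N)) = (2*N)*(1/(2*N)) = 1)
r(b) = 1/b
H(P, R) = -5*P/R (H(P, R) = (-5/R)*P = -5*P/R)
1/H(95, -20) = 1/(-5*95/(-20)) = 1/(-5*95*(-1/20)) = 1/(95/4) = 4/95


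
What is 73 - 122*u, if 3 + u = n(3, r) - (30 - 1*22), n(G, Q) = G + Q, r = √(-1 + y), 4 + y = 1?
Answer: 1049 - 244*I ≈ 1049.0 - 244.0*I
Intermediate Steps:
y = -3 (y = -4 + 1 = -3)
r = 2*I (r = √(-1 - 3) = √(-4) = 2*I ≈ 2.0*I)
u = -8 + 2*I (u = -3 + ((3 + 2*I) - (30 - 1*22)) = -3 + ((3 + 2*I) - (30 - 22)) = -3 + ((3 + 2*I) - 1*8) = -3 + ((3 + 2*I) - 8) = -3 + (-5 + 2*I) = -8 + 2*I ≈ -8.0 + 2.0*I)
73 - 122*u = 73 - 122*(-8 + 2*I) = 73 + (976 - 244*I) = 1049 - 244*I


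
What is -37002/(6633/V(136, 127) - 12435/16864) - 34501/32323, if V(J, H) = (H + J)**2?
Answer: 465028596675908411/8061976833923 ≈ 57682.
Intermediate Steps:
-37002/(6633/V(136, 127) - 12435/16864) - 34501/32323 = -37002/(6633/((127 + 136)**2) - 12435/16864) - 34501/32323 = -37002/(6633/(263**2) - 12435*1/16864) - 34501*1/32323 = -37002/(6633/69169 - 12435/16864) - 34501/32323 = -37002/(-748257603/1166466016) - 34501/32323 = -37002*(-1166466016/748257603) - 34501/32323 = 14387191841344/249419201 - 34501/32323 = 465028596675908411/8061976833923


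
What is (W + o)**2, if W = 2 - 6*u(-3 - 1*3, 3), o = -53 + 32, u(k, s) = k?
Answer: 289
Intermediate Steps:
o = -21
W = 38 (W = 2 - 6*(-3 - 1*3) = 2 - 6*(-3 - 3) = 2 - 6*(-6) = 2 + 36 = 38)
(W + o)**2 = (38 - 21)**2 = 17**2 = 289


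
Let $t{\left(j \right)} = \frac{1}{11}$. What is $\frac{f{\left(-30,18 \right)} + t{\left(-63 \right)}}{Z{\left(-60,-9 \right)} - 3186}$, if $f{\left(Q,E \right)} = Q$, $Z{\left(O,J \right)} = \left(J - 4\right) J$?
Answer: $\frac{329}{33759} \approx 0.0097456$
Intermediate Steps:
$Z{\left(O,J \right)} = J \left(-4 + J\right)$ ($Z{\left(O,J \right)} = \left(-4 + J\right) J = J \left(-4 + J\right)$)
$t{\left(j \right)} = \frac{1}{11}$
$\frac{f{\left(-30,18 \right)} + t{\left(-63 \right)}}{Z{\left(-60,-9 \right)} - 3186} = \frac{-30 + \frac{1}{11}}{- 9 \left(-4 - 9\right) - 3186} = - \frac{329}{11 \left(\left(-9\right) \left(-13\right) - 3186\right)} = - \frac{329}{11 \left(117 - 3186\right)} = - \frac{329}{11 \left(-3069\right)} = \left(- \frac{329}{11}\right) \left(- \frac{1}{3069}\right) = \frac{329}{33759}$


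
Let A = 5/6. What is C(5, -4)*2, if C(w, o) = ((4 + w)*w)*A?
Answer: 75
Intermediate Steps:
A = ⅚ (A = 5*(⅙) = ⅚ ≈ 0.83333)
C(w, o) = 5*w*(4 + w)/6 (C(w, o) = ((4 + w)*w)*(⅚) = (w*(4 + w))*(⅚) = 5*w*(4 + w)/6)
C(5, -4)*2 = ((⅚)*5*(4 + 5))*2 = ((⅚)*5*9)*2 = (75/2)*2 = 75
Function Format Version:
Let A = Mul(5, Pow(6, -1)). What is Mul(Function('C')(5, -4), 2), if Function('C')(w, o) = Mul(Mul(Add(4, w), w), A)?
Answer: 75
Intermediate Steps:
A = Rational(5, 6) (A = Mul(5, Rational(1, 6)) = Rational(5, 6) ≈ 0.83333)
Function('C')(w, o) = Mul(Rational(5, 6), w, Add(4, w)) (Function('C')(w, o) = Mul(Mul(Add(4, w), w), Rational(5, 6)) = Mul(Mul(w, Add(4, w)), Rational(5, 6)) = Mul(Rational(5, 6), w, Add(4, w)))
Mul(Function('C')(5, -4), 2) = Mul(Mul(Rational(5, 6), 5, Add(4, 5)), 2) = Mul(Mul(Rational(5, 6), 5, 9), 2) = Mul(Rational(75, 2), 2) = 75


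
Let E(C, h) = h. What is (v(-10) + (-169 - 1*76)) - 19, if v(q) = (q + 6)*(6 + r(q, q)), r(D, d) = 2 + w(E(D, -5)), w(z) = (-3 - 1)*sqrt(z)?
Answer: -296 + 16*I*sqrt(5) ≈ -296.0 + 35.777*I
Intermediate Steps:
w(z) = -4*sqrt(z)
r(D, d) = 2 - 4*I*sqrt(5)
v(q) = (6 + q)*(8 - 4*I*sqrt(5)) (v(q) = (q + 6)*(6 + (2 - 4*I*sqrt(5))) = (6 + q)*(8 - 4*I*sqrt(5)))
(v(-10) + (-169 - 1*76)) - 19 = ((48 + 8*(-10) - 24*I*sqrt(5) - 4*I*(-10)*sqrt(5)) + (-169 - 1*76)) - 19 = ((48 - 80 - 24*I*sqrt(5) + 40*I*sqrt(5)) + (-169 - 76)) - 19 = ((-32 + 16*I*sqrt(5)) - 245) - 19 = (-277 + 16*I*sqrt(5)) - 19 = -296 + 16*I*sqrt(5)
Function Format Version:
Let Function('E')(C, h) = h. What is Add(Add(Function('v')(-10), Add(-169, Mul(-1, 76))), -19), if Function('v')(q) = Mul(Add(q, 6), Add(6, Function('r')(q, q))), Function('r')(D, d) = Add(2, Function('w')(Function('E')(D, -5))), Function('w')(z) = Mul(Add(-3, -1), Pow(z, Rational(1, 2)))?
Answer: Add(-296, Mul(16, I, Pow(5, Rational(1, 2)))) ≈ Add(-296.00, Mul(35.777, I))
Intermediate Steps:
Function('w')(z) = Mul(-4, Pow(z, Rational(1, 2)))
Function('r')(D, d) = Add(2, Mul(-4, I, Pow(5, Rational(1, 2)))) (Function('r')(D, d) = Add(2, Mul(-4, Pow(-5, Rational(1, 2)))) = Add(2, Mul(-4, Mul(I, Pow(5, Rational(1, 2))))) = Add(2, Mul(-4, I, Pow(5, Rational(1, 2)))))
Function('v')(q) = Mul(Add(6, q), Add(8, Mul(-4, I, Pow(5, Rational(1, 2))))) (Function('v')(q) = Mul(Add(q, 6), Add(6, Add(2, Mul(-4, I, Pow(5, Rational(1, 2)))))) = Mul(Add(6, q), Add(8, Mul(-4, I, Pow(5, Rational(1, 2))))))
Add(Add(Function('v')(-10), Add(-169, Mul(-1, 76))), -19) = Add(Add(Add(48, Mul(8, -10), Mul(-24, I, Pow(5, Rational(1, 2))), Mul(-4, I, -10, Pow(5, Rational(1, 2)))), Add(-169, Mul(-1, 76))), -19) = Add(Add(Add(48, -80, Mul(-24, I, Pow(5, Rational(1, 2))), Mul(40, I, Pow(5, Rational(1, 2)))), Add(-169, -76)), -19) = Add(Add(Add(-32, Mul(16, I, Pow(5, Rational(1, 2)))), -245), -19) = Add(Add(-277, Mul(16, I, Pow(5, Rational(1, 2)))), -19) = Add(-296, Mul(16, I, Pow(5, Rational(1, 2))))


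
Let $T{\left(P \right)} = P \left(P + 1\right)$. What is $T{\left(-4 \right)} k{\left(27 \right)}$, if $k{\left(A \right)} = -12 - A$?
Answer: $-468$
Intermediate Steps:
$T{\left(P \right)} = P \left(1 + P\right)$
$T{\left(-4 \right)} k{\left(27 \right)} = - 4 \left(1 - 4\right) \left(-12 - 27\right) = \left(-4\right) \left(-3\right) \left(-12 - 27\right) = 12 \left(-39\right) = -468$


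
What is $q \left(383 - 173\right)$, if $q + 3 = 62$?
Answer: $12390$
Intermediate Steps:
$q = 59$ ($q = -3 + 62 = 59$)
$q \left(383 - 173\right) = 59 \left(383 - 173\right) = 59 \cdot 210 = 12390$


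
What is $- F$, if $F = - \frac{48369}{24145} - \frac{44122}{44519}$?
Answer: $\frac{3218665201}{1074911255} \approx 2.9944$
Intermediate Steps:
$F = - \frac{3218665201}{1074911255}$ ($F = \left(-48369\right) \frac{1}{24145} - \frac{44122}{44519} = - \frac{48369}{24145} - \frac{44122}{44519} = - \frac{3218665201}{1074911255} \approx -2.9944$)
$- F = \left(-1\right) \left(- \frac{3218665201}{1074911255}\right) = \frac{3218665201}{1074911255}$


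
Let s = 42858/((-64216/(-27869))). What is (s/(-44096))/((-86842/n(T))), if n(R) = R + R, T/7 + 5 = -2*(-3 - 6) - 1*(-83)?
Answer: 1791614403/274450643272 ≈ 0.0065280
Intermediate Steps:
T = 672 (T = -35 + 7*(-2*(-3 - 6) - 1*(-83)) = -35 + 7*(-2*(-9) + 83) = -35 + 7*(18 + 83) = -35 + 7*101 = -35 + 707 = 672)
n(R) = 2*R
s = 597204801/32108 (s = 42858/((-64216*(-1/27869))) = 42858/(64216/27869) = 42858*(27869/64216) = 597204801/32108 ≈ 18600.)
(s/(-44096))/((-86842/n(T))) = ((597204801/32108)/(-44096))/((-86842/(2*672))) = ((597204801/32108)*(-1/44096))/((-86842/1344)) = -597204801/(1415834368*((-86842*1/1344))) = -597204801/(1415834368*(-6203/96)) = -597204801/1415834368*(-96/6203) = 1791614403/274450643272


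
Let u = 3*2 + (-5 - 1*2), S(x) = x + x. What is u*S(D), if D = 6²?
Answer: -72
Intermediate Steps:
D = 36
S(x) = 2*x
u = -1 (u = 6 + (-5 - 2) = 6 - 7 = -1)
u*S(D) = -2*36 = -1*72 = -72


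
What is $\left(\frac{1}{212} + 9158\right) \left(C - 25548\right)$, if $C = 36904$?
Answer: $\frac{5511909983}{53} \approx 1.04 \cdot 10^{8}$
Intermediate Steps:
$\left(\frac{1}{212} + 9158\right) \left(C - 25548\right) = \left(\frac{1}{212} + 9158\right) \left(36904 - 25548\right) = \left(\frac{1}{212} + 9158\right) 11356 = \frac{1941497}{212} \cdot 11356 = \frac{5511909983}{53}$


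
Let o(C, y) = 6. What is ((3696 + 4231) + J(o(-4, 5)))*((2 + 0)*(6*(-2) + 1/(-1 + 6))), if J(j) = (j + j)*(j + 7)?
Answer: -953794/5 ≈ -1.9076e+5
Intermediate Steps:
J(j) = 2*j*(7 + j) (J(j) = (2*j)*(7 + j) = 2*j*(7 + j))
((3696 + 4231) + J(o(-4, 5)))*((2 + 0)*(6*(-2) + 1/(-1 + 6))) = ((3696 + 4231) + 2*6*(7 + 6))*((2 + 0)*(6*(-2) + 1/(-1 + 6))) = (7927 + 2*6*13)*(2*(-12 + 1/5)) = (7927 + 156)*(2*(-12 + ⅕)) = 8083*(2*(-59/5)) = 8083*(-118/5) = -953794/5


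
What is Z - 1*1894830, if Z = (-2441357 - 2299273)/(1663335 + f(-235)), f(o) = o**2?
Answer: -325638378543/171856 ≈ -1.8948e+6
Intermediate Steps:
Z = -474063/171856 (Z = (-2441357 - 2299273)/(1663335 + (-235)**2) = -4740630/(1663335 + 55225) = -4740630/1718560 = -4740630*1/1718560 = -474063/171856 ≈ -2.7585)
Z - 1*1894830 = -474063/171856 - 1*1894830 = -474063/171856 - 1894830 = -325638378543/171856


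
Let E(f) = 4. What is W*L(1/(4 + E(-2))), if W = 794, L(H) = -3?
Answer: -2382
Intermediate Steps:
W*L(1/(4 + E(-2))) = 794*(-3) = -2382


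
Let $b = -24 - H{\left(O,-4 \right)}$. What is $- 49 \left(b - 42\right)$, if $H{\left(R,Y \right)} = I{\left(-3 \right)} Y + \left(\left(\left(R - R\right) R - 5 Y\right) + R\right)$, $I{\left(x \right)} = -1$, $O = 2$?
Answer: $4508$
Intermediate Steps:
$H{\left(R,Y \right)} = R - 6 Y$ ($H{\left(R,Y \right)} = - Y + \left(\left(\left(R - R\right) R - 5 Y\right) + R\right) = - Y + \left(\left(0 R - 5 Y\right) + R\right) = - Y + \left(\left(0 - 5 Y\right) + R\right) = - Y + \left(- 5 Y + R\right) = - Y + \left(R - 5 Y\right) = R - 6 Y$)
$b = -50$ ($b = -24 - \left(2 - -24\right) = -24 - \left(2 + 24\right) = -24 - 26 = -50$)
$- 49 \left(b - 42\right) = - 49 \left(-50 - 42\right) = \left(-49\right) \left(-92\right) = 4508$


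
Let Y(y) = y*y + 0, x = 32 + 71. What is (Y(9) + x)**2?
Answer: 33856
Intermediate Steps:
x = 103
Y(y) = y**2 (Y(y) = y**2 + 0 = y**2)
(Y(9) + x)**2 = (9**2 + 103)**2 = (81 + 103)**2 = 184**2 = 33856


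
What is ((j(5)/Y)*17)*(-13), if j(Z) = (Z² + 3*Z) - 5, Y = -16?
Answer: 7735/16 ≈ 483.44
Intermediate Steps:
j(Z) = -5 + Z² + 3*Z
((j(5)/Y)*17)*(-13) = (((-5 + 5² + 3*5)/(-16))*17)*(-13) = (((-5 + 25 + 15)*(-1/16))*17)*(-13) = ((35*(-1/16))*17)*(-13) = -35/16*17*(-13) = -595/16*(-13) = 7735/16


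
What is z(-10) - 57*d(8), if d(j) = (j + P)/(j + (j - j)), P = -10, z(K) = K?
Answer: 17/4 ≈ 4.2500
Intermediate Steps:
d(j) = (-10 + j)/j (d(j) = (j - 10)/(j + (j - j)) = (-10 + j)/(j + 0) = (-10 + j)/j)
z(-10) - 57*d(8) = -10 - 57*(-10 + 8)/8 = -10 - 57*(-2)/8 = -10 - 57*(-¼) = -10 + 57/4 = 17/4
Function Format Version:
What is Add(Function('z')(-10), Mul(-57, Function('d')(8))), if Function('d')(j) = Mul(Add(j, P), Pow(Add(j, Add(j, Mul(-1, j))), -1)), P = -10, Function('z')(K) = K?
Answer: Rational(17, 4) ≈ 4.2500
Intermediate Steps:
Function('d')(j) = Mul(Pow(j, -1), Add(-10, j)) (Function('d')(j) = Mul(Add(j, -10), Pow(Add(j, Add(j, Mul(-1, j))), -1)) = Mul(Add(-10, j), Pow(Add(j, 0), -1)) = Mul(Add(-10, j), Pow(j, -1)) = Mul(Pow(j, -1), Add(-10, j)))
Add(Function('z')(-10), Mul(-57, Function('d')(8))) = Add(-10, Mul(-57, Mul(Pow(8, -1), Add(-10, 8)))) = Add(-10, Mul(-57, Mul(Rational(1, 8), -2))) = Add(-10, Mul(-57, Rational(-1, 4))) = Add(-10, Rational(57, 4)) = Rational(17, 4)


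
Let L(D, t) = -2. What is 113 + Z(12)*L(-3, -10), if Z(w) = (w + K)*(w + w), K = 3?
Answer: -607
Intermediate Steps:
Z(w) = 2*w*(3 + w) (Z(w) = (w + 3)*(w + w) = (3 + w)*(2*w) = 2*w*(3 + w))
113 + Z(12)*L(-3, -10) = 113 + (2*12*(3 + 12))*(-2) = 113 + (2*12*15)*(-2) = 113 + 360*(-2) = 113 - 720 = -607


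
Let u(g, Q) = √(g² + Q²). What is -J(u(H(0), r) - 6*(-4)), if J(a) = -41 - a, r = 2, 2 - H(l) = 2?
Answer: 67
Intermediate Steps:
H(l) = 0 (H(l) = 2 - 1*2 = 2 - 2 = 0)
u(g, Q) = √(Q² + g²)
-J(u(H(0), r) - 6*(-4)) = -(-41 - (√(2² + 0²) - 6*(-4))) = -(-41 - (√(4 + 0) + 24)) = -(-41 - (√4 + 24)) = -(-41 - (2 + 24)) = -(-41 - 1*26) = -(-41 - 26) = -1*(-67) = 67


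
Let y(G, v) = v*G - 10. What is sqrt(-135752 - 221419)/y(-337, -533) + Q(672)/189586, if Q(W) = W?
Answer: 336/94793 + I*sqrt(357171)/179611 ≈ 0.0035446 + 0.0033274*I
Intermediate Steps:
y(G, v) = -10 + G*v (y(G, v) = G*v - 10 = -10 + G*v)
sqrt(-135752 - 221419)/y(-337, -533) + Q(672)/189586 = sqrt(-135752 - 221419)/(-10 - 337*(-533)) + 672/189586 = sqrt(-357171)/(-10 + 179621) + 672*(1/189586) = (I*sqrt(357171))/179611 + 336/94793 = (I*sqrt(357171))*(1/179611) + 336/94793 = I*sqrt(357171)/179611 + 336/94793 = 336/94793 + I*sqrt(357171)/179611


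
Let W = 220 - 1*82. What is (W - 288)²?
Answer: 22500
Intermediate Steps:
W = 138 (W = 220 - 82 = 138)
(W - 288)² = (138 - 288)² = (-150)² = 22500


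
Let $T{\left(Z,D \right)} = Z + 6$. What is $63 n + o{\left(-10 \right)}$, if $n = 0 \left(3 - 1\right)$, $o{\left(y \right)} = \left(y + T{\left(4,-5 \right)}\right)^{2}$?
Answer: $0$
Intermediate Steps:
$T{\left(Z,D \right)} = 6 + Z$
$o{\left(y \right)} = \left(10 + y\right)^{2}$ ($o{\left(y \right)} = \left(y + \left(6 + 4\right)\right)^{2} = \left(y + 10\right)^{2} = \left(10 + y\right)^{2}$)
$n = 0$ ($n = 0 \cdot 2 = 0$)
$63 n + o{\left(-10 \right)} = 63 \cdot 0 + \left(10 - 10\right)^{2} = 0 + 0^{2} = 0 + 0 = 0$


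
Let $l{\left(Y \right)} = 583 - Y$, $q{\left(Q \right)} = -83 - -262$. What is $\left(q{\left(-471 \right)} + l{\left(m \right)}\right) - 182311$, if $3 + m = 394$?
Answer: $-181940$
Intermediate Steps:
$q{\left(Q \right)} = 179$ ($q{\left(Q \right)} = -83 + 262 = 179$)
$m = 391$ ($m = -3 + 394 = 391$)
$\left(q{\left(-471 \right)} + l{\left(m \right)}\right) - 182311 = \left(179 + \left(583 - 391\right)\right) - 182311 = \left(179 + 192\right) - 182311 = 371 - 182311 = -181940$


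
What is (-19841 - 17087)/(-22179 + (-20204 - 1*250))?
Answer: 36928/42633 ≈ 0.86618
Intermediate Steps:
(-19841 - 17087)/(-22179 + (-20204 - 1*250)) = -36928/(-22179 + (-20204 - 250)) = -36928/(-22179 - 20454) = -36928/(-42633) = -36928*(-1/42633) = 36928/42633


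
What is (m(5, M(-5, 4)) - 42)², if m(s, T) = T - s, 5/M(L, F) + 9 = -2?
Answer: 272484/121 ≈ 2251.9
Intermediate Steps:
M(L, F) = -5/11 (M(L, F) = 5/(-9 - 2) = 5/(-11) = 5*(-1/11) = -5/11)
(m(5, M(-5, 4)) - 42)² = ((-5/11 - 1*5) - 42)² = ((-5/11 - 5) - 42)² = (-60/11 - 42)² = (-522/11)² = 272484/121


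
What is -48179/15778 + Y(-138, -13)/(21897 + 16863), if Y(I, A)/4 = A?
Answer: -116764906/38222205 ≈ -3.0549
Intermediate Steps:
Y(I, A) = 4*A
-48179/15778 + Y(-138, -13)/(21897 + 16863) = -48179/15778 + (4*(-13))/(21897 + 16863) = -48179*1/15778 - 52/38760 = -48179/15778 - 52*1/38760 = -48179/15778 - 13/9690 = -116764906/38222205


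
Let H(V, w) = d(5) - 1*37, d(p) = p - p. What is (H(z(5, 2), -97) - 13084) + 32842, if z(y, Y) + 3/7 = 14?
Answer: 19721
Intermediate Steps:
z(y, Y) = 95/7 (z(y, Y) = -3/7 + 14 = 95/7)
d(p) = 0
H(V, w) = -37 (H(V, w) = 0 - 1*37 = 0 - 37 = -37)
(H(z(5, 2), -97) - 13084) + 32842 = (-37 - 13084) + 32842 = -13121 + 32842 = 19721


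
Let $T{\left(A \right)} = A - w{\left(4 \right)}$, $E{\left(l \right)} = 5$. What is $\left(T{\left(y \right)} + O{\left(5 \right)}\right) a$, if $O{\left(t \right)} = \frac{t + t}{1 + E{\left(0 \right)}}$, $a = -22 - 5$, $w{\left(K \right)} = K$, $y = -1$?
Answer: $90$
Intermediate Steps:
$a = -27$
$O{\left(t \right)} = \frac{t}{3}$ ($O{\left(t \right)} = \frac{t + t}{1 + 5} = \frac{2 t}{6} = 2 t \frac{1}{6} = \frac{t}{3}$)
$T{\left(A \right)} = -4 + A$ ($T{\left(A \right)} = A - 4 = -4 + A$)
$\left(T{\left(y \right)} + O{\left(5 \right)}\right) a = \left(\left(-4 - 1\right) + \frac{1}{3} \cdot 5\right) \left(-27\right) = \left(-5 + \frac{5}{3}\right) \left(-27\right) = \left(- \frac{10}{3}\right) \left(-27\right) = 90$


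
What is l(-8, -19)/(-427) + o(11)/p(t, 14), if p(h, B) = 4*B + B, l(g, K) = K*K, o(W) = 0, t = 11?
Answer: -361/427 ≈ -0.84543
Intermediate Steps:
l(g, K) = K**2
p(h, B) = 5*B
l(-8, -19)/(-427) + o(11)/p(t, 14) = (-19)**2/(-427) + 0/((5*14)) = 361*(-1/427) + 0/70 = -361/427 + 0*(1/70) = -361/427 + 0 = -361/427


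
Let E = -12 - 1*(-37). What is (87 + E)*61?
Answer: 6832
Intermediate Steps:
E = 25 (E = -12 + 37 = 25)
(87 + E)*61 = (87 + 25)*61 = 112*61 = 6832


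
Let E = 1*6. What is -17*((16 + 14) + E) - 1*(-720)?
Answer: 108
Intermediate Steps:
E = 6
-17*((16 + 14) + E) - 1*(-720) = -17*((16 + 14) + 6) - 1*(-720) = -17*(30 + 6) + 720 = -17*36 + 720 = -612 + 720 = 108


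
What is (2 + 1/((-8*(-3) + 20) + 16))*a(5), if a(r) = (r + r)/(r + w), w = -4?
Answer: 121/6 ≈ 20.167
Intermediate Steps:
a(r) = 2*r/(-4 + r) (a(r) = (r + r)/(r - 4) = (2*r)/(-4 + r) = 2*r/(-4 + r))
(2 + 1/((-8*(-3) + 20) + 16))*a(5) = (2 + 1/((-8*(-3) + 20) + 16))*(2*5/(-4 + 5)) = (2 + 1/((24 + 20) + 16))*(2*5/1) = (2 + 1/(44 + 16))*(2*5*1) = (2 + 1/60)*10 = (121/60)*10 = 121/6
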